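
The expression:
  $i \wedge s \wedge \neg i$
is never true.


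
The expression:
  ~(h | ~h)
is never true.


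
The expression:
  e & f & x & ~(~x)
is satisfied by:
  {e: True, x: True, f: True}


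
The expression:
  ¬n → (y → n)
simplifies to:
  n ∨ ¬y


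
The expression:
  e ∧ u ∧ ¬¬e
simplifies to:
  e ∧ u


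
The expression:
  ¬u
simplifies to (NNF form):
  ¬u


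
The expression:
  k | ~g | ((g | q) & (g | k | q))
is always true.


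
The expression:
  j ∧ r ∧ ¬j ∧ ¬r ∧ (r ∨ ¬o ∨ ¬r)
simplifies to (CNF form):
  False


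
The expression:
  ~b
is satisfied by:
  {b: False}


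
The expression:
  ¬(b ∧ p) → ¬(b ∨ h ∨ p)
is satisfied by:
  {b: True, p: True, h: False}
  {b: True, p: True, h: True}
  {h: False, b: False, p: False}


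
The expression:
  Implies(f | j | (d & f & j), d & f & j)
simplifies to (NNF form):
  (d | ~j) & (f | ~j) & (j | ~f)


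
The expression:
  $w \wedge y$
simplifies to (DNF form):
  $w \wedge y$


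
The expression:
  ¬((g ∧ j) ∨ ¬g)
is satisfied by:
  {g: True, j: False}


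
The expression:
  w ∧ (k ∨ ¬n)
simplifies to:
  w ∧ (k ∨ ¬n)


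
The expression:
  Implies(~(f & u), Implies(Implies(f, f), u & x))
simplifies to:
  u & (f | x)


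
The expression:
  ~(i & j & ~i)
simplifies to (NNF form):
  True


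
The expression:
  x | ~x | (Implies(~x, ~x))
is always true.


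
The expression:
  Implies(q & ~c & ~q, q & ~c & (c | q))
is always true.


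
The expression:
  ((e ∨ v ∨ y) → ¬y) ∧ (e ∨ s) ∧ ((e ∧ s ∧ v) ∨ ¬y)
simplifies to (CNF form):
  ¬y ∧ (e ∨ s)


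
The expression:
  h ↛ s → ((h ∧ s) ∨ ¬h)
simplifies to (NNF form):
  s ∨ ¬h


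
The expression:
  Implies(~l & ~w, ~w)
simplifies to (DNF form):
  True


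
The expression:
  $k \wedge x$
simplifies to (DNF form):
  $k \wedge x$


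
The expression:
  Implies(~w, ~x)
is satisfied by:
  {w: True, x: False}
  {x: False, w: False}
  {x: True, w: True}


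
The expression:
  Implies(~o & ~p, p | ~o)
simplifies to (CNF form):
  True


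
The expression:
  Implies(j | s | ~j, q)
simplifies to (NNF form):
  q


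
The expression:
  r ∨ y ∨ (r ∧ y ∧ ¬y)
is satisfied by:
  {r: True, y: True}
  {r: True, y: False}
  {y: True, r: False}


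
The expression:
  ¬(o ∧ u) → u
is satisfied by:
  {u: True}


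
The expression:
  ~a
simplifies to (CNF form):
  ~a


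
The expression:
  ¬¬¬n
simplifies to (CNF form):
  ¬n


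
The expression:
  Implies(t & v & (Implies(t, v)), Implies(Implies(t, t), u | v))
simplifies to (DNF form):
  True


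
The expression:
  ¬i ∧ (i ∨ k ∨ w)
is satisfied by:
  {k: True, w: True, i: False}
  {k: True, i: False, w: False}
  {w: True, i: False, k: False}


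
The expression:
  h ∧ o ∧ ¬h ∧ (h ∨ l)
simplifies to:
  False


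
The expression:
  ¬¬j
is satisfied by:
  {j: True}


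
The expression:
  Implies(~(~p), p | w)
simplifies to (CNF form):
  True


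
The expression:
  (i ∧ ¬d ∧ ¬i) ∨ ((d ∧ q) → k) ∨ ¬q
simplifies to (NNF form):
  k ∨ ¬d ∨ ¬q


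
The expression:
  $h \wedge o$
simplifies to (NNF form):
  $h \wedge o$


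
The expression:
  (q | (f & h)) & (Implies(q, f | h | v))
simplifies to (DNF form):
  (f & h) | (f & q) | (h & q) | (q & v)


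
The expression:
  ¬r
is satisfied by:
  {r: False}


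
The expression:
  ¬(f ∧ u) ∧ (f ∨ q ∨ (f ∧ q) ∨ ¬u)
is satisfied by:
  {q: True, f: False, u: False}
  {f: False, u: False, q: False}
  {q: True, f: True, u: False}
  {f: True, q: False, u: False}
  {u: True, q: True, f: False}


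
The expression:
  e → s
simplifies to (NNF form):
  s ∨ ¬e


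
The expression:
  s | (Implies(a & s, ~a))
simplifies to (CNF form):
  True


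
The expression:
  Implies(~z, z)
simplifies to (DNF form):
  z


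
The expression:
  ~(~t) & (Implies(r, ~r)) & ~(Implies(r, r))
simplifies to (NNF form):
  False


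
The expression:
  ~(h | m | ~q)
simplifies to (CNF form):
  q & ~h & ~m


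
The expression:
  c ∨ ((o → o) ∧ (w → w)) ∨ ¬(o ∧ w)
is always true.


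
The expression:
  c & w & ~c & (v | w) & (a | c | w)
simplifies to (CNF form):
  False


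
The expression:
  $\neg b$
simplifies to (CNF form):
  $\neg b$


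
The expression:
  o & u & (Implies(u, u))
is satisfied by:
  {u: True, o: True}


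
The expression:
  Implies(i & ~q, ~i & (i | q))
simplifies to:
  q | ~i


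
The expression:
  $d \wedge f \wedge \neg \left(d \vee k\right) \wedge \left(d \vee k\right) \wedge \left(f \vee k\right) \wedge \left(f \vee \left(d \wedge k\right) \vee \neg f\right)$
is never true.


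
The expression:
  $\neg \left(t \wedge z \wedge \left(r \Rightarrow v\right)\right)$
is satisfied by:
  {r: True, v: False, t: False, z: False}
  {r: False, v: False, t: False, z: False}
  {v: True, r: True, z: False, t: False}
  {v: True, z: False, r: False, t: False}
  {z: True, r: True, v: False, t: False}
  {z: True, r: False, v: False, t: False}
  {z: True, v: True, r: True, t: False}
  {z: True, v: True, r: False, t: False}
  {t: True, r: True, v: False, z: False}
  {t: True, r: False, v: False, z: False}
  {t: True, v: True, r: True, z: False}
  {t: True, v: True, r: False, z: False}
  {z: True, t: True, r: True, v: False}


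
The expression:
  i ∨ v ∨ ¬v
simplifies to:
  True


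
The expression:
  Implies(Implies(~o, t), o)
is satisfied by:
  {o: True, t: False}
  {t: False, o: False}
  {t: True, o: True}


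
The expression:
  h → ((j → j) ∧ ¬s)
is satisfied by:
  {s: False, h: False}
  {h: True, s: False}
  {s: True, h: False}


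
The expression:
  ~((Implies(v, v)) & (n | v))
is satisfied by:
  {n: False, v: False}


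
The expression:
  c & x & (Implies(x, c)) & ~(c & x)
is never true.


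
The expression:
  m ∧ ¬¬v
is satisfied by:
  {m: True, v: True}


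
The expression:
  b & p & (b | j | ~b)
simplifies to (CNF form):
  b & p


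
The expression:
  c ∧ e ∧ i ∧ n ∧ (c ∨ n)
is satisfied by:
  {c: True, i: True, e: True, n: True}


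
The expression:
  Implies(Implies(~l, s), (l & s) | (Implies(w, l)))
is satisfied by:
  {l: True, s: False, w: False}
  {s: False, w: False, l: False}
  {w: True, l: True, s: False}
  {w: True, s: False, l: False}
  {l: True, s: True, w: False}
  {s: True, l: False, w: False}
  {w: True, s: True, l: True}


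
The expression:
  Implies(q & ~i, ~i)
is always true.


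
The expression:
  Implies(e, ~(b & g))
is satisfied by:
  {g: False, e: False, b: False}
  {b: True, g: False, e: False}
  {e: True, g: False, b: False}
  {b: True, e: True, g: False}
  {g: True, b: False, e: False}
  {b: True, g: True, e: False}
  {e: True, g: True, b: False}


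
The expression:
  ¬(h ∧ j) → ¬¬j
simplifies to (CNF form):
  j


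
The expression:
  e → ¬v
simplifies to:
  ¬e ∨ ¬v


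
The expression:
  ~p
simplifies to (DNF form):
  ~p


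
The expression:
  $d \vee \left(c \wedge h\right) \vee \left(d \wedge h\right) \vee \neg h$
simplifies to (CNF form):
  $c \vee d \vee \neg h$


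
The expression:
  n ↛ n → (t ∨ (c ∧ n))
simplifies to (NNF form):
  True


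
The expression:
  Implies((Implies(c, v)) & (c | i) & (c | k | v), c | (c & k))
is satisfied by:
  {c: True, v: False, k: False, i: False}
  {c: True, k: True, v: False, i: False}
  {c: True, v: True, k: False, i: False}
  {c: True, k: True, v: True, i: False}
  {c: False, v: False, k: False, i: False}
  {k: True, c: False, v: False, i: False}
  {v: True, c: False, k: False, i: False}
  {k: True, v: True, c: False, i: False}
  {i: True, c: True, v: False, k: False}
  {i: True, k: True, c: True, v: False}
  {i: True, c: True, v: True, k: False}
  {i: True, k: True, c: True, v: True}
  {i: True, c: False, v: False, k: False}


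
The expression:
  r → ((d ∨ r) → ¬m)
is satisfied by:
  {m: False, r: False}
  {r: True, m: False}
  {m: True, r: False}


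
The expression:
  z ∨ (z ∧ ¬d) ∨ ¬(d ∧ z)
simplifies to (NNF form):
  True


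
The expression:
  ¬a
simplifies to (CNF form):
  ¬a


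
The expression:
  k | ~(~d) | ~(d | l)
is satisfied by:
  {d: True, k: True, l: False}
  {d: True, l: False, k: False}
  {k: True, l: False, d: False}
  {k: False, l: False, d: False}
  {d: True, k: True, l: True}
  {d: True, l: True, k: False}
  {k: True, l: True, d: False}


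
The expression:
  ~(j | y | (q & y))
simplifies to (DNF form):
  ~j & ~y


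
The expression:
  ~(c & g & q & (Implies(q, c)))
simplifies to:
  ~c | ~g | ~q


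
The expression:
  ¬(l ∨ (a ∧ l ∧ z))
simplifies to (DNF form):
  ¬l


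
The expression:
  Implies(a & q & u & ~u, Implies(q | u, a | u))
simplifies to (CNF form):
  True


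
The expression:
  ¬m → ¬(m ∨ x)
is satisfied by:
  {m: True, x: False}
  {x: False, m: False}
  {x: True, m: True}


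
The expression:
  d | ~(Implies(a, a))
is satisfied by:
  {d: True}


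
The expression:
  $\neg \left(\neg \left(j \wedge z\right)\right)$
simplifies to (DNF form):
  $j \wedge z$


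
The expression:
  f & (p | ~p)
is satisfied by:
  {f: True}


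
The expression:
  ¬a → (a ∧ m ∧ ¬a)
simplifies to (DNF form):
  a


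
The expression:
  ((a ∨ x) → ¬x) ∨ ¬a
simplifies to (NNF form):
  ¬a ∨ ¬x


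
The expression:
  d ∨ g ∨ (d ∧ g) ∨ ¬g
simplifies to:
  True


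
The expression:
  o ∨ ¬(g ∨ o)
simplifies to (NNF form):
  o ∨ ¬g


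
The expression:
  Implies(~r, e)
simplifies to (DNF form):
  e | r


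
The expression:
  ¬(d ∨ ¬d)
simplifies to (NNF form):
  False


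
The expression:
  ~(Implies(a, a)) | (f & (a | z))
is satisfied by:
  {a: True, z: True, f: True}
  {a: True, f: True, z: False}
  {z: True, f: True, a: False}


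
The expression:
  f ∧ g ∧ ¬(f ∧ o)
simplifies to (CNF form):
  f ∧ g ∧ ¬o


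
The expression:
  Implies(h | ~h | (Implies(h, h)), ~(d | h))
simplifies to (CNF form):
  ~d & ~h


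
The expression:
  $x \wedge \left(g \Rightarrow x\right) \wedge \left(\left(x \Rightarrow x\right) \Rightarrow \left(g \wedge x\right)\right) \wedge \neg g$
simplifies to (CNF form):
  $\text{False}$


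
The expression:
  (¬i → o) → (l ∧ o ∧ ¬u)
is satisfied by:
  {l: True, i: False, o: False, u: False}
  {l: False, i: False, o: False, u: False}
  {u: True, l: True, i: False, o: False}
  {u: True, l: False, i: False, o: False}
  {o: True, i: False, l: True, u: False}
  {o: True, i: True, l: True, u: False}


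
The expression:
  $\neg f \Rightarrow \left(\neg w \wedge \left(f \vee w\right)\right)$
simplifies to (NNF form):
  $f$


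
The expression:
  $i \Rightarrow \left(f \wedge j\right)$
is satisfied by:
  {j: True, f: True, i: False}
  {j: True, f: False, i: False}
  {f: True, j: False, i: False}
  {j: False, f: False, i: False}
  {i: True, j: True, f: True}


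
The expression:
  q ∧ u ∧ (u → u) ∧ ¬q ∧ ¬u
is never true.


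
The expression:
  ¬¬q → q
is always true.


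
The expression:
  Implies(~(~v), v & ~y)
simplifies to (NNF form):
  ~v | ~y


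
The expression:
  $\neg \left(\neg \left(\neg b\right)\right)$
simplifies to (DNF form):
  $\neg b$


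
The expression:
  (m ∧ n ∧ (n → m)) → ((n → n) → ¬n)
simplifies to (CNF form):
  ¬m ∨ ¬n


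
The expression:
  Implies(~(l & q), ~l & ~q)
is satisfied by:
  {l: False, q: False}
  {q: True, l: True}


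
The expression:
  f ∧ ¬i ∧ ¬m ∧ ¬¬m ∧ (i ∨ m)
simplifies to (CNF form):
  False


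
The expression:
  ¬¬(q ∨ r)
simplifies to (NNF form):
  q ∨ r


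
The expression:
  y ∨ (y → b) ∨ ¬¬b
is always true.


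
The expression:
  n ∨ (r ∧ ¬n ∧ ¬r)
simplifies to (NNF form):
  n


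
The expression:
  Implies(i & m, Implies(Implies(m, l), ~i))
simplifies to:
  ~i | ~l | ~m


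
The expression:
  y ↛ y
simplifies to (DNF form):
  False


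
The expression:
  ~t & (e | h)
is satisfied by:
  {e: True, h: True, t: False}
  {e: True, t: False, h: False}
  {h: True, t: False, e: False}


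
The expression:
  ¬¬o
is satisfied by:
  {o: True}


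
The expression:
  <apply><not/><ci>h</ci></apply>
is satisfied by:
  {h: False}


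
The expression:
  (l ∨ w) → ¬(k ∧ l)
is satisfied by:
  {l: False, k: False}
  {k: True, l: False}
  {l: True, k: False}


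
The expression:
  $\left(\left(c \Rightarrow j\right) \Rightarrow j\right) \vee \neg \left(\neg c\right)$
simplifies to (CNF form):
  $c \vee j$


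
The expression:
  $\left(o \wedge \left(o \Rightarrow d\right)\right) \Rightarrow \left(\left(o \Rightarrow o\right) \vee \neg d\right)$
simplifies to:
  $\text{True}$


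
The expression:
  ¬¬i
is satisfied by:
  {i: True}


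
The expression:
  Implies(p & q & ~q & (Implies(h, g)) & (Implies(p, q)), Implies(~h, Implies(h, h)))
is always true.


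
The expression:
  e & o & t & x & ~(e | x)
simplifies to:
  False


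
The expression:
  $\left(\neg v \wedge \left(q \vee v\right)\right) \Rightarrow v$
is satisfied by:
  {v: True, q: False}
  {q: False, v: False}
  {q: True, v: True}


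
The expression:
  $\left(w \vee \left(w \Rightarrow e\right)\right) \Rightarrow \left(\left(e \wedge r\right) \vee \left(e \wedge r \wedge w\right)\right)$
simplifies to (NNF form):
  $e \wedge r$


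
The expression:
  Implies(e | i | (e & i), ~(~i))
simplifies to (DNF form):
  i | ~e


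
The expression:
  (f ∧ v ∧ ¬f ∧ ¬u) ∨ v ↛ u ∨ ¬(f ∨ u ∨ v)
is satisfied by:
  {v: True, u: False, f: False}
  {u: False, f: False, v: False}
  {f: True, v: True, u: False}


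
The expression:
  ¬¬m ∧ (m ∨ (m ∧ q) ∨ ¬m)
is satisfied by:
  {m: True}


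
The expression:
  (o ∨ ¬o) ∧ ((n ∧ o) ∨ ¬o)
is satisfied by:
  {n: True, o: False}
  {o: False, n: False}
  {o: True, n: True}


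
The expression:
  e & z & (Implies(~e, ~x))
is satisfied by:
  {z: True, e: True}


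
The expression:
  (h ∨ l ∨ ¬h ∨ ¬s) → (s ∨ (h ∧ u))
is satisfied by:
  {s: True, h: True, u: True}
  {s: True, h: True, u: False}
  {s: True, u: True, h: False}
  {s: True, u: False, h: False}
  {h: True, u: True, s: False}


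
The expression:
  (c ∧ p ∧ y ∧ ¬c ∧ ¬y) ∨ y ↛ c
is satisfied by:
  {y: True, c: False}


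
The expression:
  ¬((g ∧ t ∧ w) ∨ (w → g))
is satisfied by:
  {w: True, g: False}


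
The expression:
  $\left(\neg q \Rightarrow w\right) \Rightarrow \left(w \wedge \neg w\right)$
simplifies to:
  $\neg q \wedge \neg w$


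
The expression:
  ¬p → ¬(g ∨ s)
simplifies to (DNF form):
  p ∨ (¬g ∧ ¬s)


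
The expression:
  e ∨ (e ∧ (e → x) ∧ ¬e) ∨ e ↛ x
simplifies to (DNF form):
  e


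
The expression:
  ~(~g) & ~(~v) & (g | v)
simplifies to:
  g & v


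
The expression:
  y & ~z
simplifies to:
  y & ~z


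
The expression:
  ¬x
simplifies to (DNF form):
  ¬x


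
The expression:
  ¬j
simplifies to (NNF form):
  ¬j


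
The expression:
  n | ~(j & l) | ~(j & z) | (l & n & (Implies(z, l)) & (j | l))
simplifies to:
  n | ~j | ~l | ~z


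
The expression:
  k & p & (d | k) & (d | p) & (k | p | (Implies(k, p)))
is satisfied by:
  {p: True, k: True}


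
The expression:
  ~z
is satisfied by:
  {z: False}


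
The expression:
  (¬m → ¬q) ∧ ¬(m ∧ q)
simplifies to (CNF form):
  ¬q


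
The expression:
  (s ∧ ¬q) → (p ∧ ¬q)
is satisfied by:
  {q: True, p: True, s: False}
  {q: True, s: False, p: False}
  {p: True, s: False, q: False}
  {p: False, s: False, q: False}
  {q: True, p: True, s: True}
  {q: True, s: True, p: False}
  {p: True, s: True, q: False}


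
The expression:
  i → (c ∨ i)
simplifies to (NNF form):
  True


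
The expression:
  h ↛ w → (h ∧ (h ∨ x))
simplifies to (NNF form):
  True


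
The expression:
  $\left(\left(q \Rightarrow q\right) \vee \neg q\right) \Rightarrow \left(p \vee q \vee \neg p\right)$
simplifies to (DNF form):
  $\text{True}$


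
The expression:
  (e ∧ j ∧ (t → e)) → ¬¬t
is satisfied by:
  {t: True, e: False, j: False}
  {e: False, j: False, t: False}
  {j: True, t: True, e: False}
  {j: True, e: False, t: False}
  {t: True, e: True, j: False}
  {e: True, t: False, j: False}
  {j: True, e: True, t: True}


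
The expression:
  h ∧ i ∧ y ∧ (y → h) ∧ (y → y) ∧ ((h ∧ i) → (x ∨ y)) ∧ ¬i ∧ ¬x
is never true.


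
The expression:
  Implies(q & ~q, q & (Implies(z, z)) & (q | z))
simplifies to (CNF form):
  True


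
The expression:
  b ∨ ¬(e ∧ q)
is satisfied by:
  {b: True, e: False, q: False}
  {e: False, q: False, b: False}
  {b: True, q: True, e: False}
  {q: True, e: False, b: False}
  {b: True, e: True, q: False}
  {e: True, b: False, q: False}
  {b: True, q: True, e: True}


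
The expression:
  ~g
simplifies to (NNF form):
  ~g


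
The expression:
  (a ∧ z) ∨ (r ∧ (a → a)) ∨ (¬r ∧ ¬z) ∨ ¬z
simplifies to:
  a ∨ r ∨ ¬z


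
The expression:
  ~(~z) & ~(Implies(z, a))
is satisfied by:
  {z: True, a: False}


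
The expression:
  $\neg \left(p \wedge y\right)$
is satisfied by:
  {p: False, y: False}
  {y: True, p: False}
  {p: True, y: False}


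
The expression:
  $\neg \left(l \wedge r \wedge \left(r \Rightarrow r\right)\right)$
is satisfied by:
  {l: False, r: False}
  {r: True, l: False}
  {l: True, r: False}


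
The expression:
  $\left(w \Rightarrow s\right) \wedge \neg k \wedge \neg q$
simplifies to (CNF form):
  $\neg k \wedge \neg q \wedge \left(s \vee \neg w\right)$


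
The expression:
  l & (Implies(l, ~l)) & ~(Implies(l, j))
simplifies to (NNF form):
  False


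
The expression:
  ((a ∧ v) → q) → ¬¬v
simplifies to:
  v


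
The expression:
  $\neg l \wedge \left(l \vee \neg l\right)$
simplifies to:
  $\neg l$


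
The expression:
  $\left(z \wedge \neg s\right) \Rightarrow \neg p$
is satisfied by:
  {s: True, p: False, z: False}
  {p: False, z: False, s: False}
  {z: True, s: True, p: False}
  {z: True, p: False, s: False}
  {s: True, p: True, z: False}
  {p: True, s: False, z: False}
  {z: True, p: True, s: True}


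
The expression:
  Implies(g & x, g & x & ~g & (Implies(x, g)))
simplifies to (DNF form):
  ~g | ~x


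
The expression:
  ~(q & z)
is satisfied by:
  {q: False, z: False}
  {z: True, q: False}
  {q: True, z: False}


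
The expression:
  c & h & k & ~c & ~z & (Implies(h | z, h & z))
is never true.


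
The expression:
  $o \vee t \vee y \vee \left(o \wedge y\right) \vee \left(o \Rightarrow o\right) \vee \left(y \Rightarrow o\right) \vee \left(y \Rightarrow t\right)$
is always true.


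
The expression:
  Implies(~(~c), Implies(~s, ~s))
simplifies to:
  True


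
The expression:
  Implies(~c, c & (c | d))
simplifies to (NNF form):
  c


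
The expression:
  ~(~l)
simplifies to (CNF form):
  l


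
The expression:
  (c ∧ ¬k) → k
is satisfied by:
  {k: True, c: False}
  {c: False, k: False}
  {c: True, k: True}


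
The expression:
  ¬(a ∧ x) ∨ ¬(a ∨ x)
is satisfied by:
  {x: False, a: False}
  {a: True, x: False}
  {x: True, a: False}


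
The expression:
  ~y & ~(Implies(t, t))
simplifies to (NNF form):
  False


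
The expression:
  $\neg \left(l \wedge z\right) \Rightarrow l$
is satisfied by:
  {l: True}


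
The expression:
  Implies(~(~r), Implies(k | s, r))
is always true.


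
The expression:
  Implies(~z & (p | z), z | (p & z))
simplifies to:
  z | ~p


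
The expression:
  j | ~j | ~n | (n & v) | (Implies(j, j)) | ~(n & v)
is always true.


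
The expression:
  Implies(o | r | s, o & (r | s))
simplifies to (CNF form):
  (o | ~o) & (o | ~r) & (o | ~s) & (o | r | ~o) & (o | r | ~r) & (o | r | ~s) & (o | s | ~o) & (o | s | ~r) & (o | s | ~s) & (r | s | ~o) & (r | s | ~r) & (r | s | ~s)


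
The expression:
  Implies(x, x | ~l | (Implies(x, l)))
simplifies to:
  True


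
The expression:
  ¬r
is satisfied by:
  {r: False}


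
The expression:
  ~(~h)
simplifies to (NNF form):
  h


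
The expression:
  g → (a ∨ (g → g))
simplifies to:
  True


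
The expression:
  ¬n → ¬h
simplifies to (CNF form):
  n ∨ ¬h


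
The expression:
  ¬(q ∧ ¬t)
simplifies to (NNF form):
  t ∨ ¬q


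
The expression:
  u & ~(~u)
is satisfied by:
  {u: True}


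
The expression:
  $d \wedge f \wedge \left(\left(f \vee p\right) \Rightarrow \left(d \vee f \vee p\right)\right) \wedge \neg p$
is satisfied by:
  {d: True, f: True, p: False}


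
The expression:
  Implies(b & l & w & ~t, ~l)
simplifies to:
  t | ~b | ~l | ~w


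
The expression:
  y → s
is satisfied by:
  {s: True, y: False}
  {y: False, s: False}
  {y: True, s: True}


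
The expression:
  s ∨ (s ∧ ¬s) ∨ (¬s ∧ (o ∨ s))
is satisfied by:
  {o: True, s: True}
  {o: True, s: False}
  {s: True, o: False}


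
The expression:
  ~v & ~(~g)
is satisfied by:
  {g: True, v: False}


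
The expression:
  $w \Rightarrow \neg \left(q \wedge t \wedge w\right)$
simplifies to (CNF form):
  $\neg q \vee \neg t \vee \neg w$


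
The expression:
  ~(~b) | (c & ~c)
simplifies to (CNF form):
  b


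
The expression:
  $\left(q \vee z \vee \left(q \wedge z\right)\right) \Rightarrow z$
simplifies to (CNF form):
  $z \vee \neg q$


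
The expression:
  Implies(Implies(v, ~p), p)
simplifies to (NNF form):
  p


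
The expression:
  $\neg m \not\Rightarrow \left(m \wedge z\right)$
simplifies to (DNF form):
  $\neg m$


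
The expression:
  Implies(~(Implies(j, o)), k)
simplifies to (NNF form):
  k | o | ~j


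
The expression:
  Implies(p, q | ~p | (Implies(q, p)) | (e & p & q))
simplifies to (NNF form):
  True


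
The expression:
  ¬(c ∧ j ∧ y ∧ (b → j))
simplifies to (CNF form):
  ¬c ∨ ¬j ∨ ¬y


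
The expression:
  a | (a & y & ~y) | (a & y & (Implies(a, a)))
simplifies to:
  a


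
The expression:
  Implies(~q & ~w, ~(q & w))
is always true.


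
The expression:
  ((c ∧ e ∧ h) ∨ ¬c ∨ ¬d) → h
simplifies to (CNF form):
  (c ∨ h) ∧ (d ∨ h)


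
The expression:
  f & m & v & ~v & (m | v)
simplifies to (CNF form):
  False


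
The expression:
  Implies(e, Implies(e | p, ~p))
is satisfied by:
  {p: False, e: False}
  {e: True, p: False}
  {p: True, e: False}


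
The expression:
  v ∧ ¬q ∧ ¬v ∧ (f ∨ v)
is never true.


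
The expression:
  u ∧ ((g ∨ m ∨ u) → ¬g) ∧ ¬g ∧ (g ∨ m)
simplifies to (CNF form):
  m ∧ u ∧ ¬g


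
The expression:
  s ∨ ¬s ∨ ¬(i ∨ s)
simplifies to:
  True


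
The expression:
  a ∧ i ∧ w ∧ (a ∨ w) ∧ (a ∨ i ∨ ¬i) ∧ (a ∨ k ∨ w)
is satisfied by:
  {a: True, i: True, w: True}


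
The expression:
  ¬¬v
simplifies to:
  v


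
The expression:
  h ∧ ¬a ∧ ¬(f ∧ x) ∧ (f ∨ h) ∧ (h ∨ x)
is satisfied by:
  {h: True, x: False, a: False, f: False}
  {f: True, h: True, x: False, a: False}
  {x: True, h: True, f: False, a: False}


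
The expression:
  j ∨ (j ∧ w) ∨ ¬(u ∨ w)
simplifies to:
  j ∨ (¬u ∧ ¬w)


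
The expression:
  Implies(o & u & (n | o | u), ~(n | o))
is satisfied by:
  {u: False, o: False}
  {o: True, u: False}
  {u: True, o: False}


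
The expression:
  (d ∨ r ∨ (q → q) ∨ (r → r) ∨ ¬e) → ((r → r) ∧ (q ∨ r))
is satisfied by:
  {r: True, q: True}
  {r: True, q: False}
  {q: True, r: False}


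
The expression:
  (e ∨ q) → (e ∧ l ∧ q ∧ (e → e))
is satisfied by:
  {l: True, q: False, e: False}
  {l: False, q: False, e: False}
  {q: True, e: True, l: True}


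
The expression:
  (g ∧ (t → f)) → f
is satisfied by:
  {t: True, f: True, g: False}
  {t: True, f: False, g: False}
  {f: True, t: False, g: False}
  {t: False, f: False, g: False}
  {g: True, t: True, f: True}
  {g: True, t: True, f: False}
  {g: True, f: True, t: False}


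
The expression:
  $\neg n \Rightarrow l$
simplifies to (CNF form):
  $l \vee n$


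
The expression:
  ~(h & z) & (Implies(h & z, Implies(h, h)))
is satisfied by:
  {h: False, z: False}
  {z: True, h: False}
  {h: True, z: False}


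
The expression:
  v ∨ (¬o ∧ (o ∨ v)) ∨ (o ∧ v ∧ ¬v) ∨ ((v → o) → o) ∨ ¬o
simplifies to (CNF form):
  True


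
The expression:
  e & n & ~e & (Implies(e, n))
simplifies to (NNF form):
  False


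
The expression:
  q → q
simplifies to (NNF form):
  True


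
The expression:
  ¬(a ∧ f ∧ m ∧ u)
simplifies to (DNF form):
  ¬a ∨ ¬f ∨ ¬m ∨ ¬u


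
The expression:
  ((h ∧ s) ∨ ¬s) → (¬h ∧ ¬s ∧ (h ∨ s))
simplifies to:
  s ∧ ¬h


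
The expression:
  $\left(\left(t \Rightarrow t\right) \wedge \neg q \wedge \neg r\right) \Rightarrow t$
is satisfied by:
  {r: True, t: True, q: True}
  {r: True, t: True, q: False}
  {r: True, q: True, t: False}
  {r: True, q: False, t: False}
  {t: True, q: True, r: False}
  {t: True, q: False, r: False}
  {q: True, t: False, r: False}


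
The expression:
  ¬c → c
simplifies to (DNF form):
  c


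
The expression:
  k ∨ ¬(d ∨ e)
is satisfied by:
  {k: True, e: False, d: False}
  {k: True, d: True, e: False}
  {k: True, e: True, d: False}
  {k: True, d: True, e: True}
  {d: False, e: False, k: False}


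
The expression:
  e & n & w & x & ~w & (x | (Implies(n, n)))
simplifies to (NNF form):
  False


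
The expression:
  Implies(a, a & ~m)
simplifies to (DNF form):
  ~a | ~m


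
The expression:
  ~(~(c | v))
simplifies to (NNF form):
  c | v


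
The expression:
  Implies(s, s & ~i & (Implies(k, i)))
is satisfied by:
  {k: False, s: False, i: False}
  {i: True, k: False, s: False}
  {k: True, i: False, s: False}
  {i: True, k: True, s: False}
  {s: True, i: False, k: False}


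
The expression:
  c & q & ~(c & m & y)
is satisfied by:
  {c: True, q: True, m: False, y: False}
  {y: True, c: True, q: True, m: False}
  {m: True, c: True, q: True, y: False}


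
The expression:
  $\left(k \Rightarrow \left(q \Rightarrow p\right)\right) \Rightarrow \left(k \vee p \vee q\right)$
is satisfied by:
  {k: True, q: True, p: True}
  {k: True, q: True, p: False}
  {k: True, p: True, q: False}
  {k: True, p: False, q: False}
  {q: True, p: True, k: False}
  {q: True, p: False, k: False}
  {p: True, q: False, k: False}


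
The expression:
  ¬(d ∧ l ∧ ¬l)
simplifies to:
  True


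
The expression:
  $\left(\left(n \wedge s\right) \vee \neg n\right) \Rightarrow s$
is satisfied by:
  {n: True, s: True}
  {n: True, s: False}
  {s: True, n: False}


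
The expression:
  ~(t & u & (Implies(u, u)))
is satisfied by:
  {u: False, t: False}
  {t: True, u: False}
  {u: True, t: False}


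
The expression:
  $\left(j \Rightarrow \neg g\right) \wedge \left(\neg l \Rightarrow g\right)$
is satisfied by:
  {l: True, j: False, g: False}
  {g: True, l: True, j: False}
  {g: True, l: False, j: False}
  {j: True, l: True, g: False}


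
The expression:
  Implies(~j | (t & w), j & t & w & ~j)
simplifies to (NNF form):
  j & (~t | ~w)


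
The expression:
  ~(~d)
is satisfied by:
  {d: True}


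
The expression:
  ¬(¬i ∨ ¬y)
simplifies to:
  i ∧ y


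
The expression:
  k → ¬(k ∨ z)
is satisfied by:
  {k: False}


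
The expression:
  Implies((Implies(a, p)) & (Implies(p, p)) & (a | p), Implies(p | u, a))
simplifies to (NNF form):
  a | ~p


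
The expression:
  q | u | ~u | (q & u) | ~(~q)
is always true.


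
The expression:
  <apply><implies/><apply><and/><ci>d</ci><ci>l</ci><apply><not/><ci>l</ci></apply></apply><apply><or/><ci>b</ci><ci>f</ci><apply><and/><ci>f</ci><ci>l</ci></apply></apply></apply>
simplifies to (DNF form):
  <true/>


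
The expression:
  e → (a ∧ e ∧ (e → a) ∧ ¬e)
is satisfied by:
  {e: False}


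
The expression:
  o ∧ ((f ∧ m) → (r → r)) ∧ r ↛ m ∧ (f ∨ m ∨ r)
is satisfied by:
  {r: True, o: True, m: False}


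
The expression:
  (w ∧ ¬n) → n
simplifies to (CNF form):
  n ∨ ¬w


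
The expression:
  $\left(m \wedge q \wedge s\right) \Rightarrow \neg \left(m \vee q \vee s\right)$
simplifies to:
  $\neg m \vee \neg q \vee \neg s$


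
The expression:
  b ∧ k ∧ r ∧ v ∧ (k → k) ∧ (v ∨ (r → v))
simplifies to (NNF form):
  b ∧ k ∧ r ∧ v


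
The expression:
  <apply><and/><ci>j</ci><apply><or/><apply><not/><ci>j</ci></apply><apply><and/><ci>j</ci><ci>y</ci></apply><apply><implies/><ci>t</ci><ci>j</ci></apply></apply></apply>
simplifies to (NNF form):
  <ci>j</ci>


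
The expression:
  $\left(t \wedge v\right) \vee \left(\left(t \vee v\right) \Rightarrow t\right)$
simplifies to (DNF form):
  $t \vee \neg v$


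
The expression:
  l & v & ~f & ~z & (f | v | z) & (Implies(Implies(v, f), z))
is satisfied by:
  {v: True, l: True, z: False, f: False}


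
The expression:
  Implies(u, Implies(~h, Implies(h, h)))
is always true.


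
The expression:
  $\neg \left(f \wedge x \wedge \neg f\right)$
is always true.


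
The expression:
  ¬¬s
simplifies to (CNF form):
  s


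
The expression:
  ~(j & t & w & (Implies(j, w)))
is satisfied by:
  {w: False, t: False, j: False}
  {j: True, w: False, t: False}
  {t: True, w: False, j: False}
  {j: True, t: True, w: False}
  {w: True, j: False, t: False}
  {j: True, w: True, t: False}
  {t: True, w: True, j: False}


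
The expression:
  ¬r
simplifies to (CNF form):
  ¬r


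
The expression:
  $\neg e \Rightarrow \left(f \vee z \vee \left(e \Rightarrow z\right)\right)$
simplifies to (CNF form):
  $\text{True}$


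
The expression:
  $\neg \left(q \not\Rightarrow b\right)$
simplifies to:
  $b \vee \neg q$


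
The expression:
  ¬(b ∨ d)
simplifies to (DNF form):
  ¬b ∧ ¬d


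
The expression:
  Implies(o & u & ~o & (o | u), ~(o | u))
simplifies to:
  True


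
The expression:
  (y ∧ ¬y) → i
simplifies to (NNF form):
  True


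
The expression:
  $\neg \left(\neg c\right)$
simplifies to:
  $c$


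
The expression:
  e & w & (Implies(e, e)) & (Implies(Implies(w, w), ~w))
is never true.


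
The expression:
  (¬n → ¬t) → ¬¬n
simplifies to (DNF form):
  n ∨ t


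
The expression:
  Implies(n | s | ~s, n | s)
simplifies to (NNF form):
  n | s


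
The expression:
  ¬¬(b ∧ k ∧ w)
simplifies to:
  b ∧ k ∧ w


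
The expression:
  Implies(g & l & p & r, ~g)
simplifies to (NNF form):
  ~g | ~l | ~p | ~r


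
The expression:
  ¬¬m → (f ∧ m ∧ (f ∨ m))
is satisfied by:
  {f: True, m: False}
  {m: False, f: False}
  {m: True, f: True}


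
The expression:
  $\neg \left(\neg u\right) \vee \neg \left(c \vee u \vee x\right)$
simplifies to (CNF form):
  $\left(u \vee \neg c\right) \wedge \left(u \vee \neg x\right)$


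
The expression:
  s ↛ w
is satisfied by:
  {s: True, w: False}


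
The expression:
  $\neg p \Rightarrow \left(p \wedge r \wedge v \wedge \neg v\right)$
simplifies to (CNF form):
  $p$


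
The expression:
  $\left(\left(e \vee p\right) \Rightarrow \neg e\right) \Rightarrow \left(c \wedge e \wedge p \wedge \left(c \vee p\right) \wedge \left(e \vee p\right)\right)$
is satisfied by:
  {e: True}


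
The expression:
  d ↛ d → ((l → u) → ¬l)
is always true.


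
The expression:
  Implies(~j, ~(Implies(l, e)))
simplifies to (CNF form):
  (j | l) & (j | ~e)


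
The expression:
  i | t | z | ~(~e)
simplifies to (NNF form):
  e | i | t | z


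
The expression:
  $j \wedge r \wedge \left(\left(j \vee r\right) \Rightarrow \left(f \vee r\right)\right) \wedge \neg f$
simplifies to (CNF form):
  $j \wedge r \wedge \neg f$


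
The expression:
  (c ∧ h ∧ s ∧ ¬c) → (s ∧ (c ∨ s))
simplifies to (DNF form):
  True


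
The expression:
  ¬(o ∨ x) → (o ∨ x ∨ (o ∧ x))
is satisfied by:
  {x: True, o: True}
  {x: True, o: False}
  {o: True, x: False}


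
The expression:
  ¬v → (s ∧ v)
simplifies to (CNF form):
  v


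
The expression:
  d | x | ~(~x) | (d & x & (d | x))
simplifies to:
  d | x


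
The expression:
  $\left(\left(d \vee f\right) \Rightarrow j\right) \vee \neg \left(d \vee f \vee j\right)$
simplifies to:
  $j \vee \left(\neg d \wedge \neg f\right)$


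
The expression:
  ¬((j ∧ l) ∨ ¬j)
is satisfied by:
  {j: True, l: False}


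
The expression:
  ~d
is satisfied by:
  {d: False}


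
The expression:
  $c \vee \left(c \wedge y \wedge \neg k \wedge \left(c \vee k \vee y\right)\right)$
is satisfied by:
  {c: True}


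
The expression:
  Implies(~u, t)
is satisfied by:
  {t: True, u: True}
  {t: True, u: False}
  {u: True, t: False}


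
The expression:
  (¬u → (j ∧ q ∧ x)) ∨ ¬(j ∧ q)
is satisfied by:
  {x: True, u: True, q: False, j: False}
  {x: True, u: False, q: False, j: False}
  {u: True, x: False, q: False, j: False}
  {x: False, u: False, q: False, j: False}
  {j: True, x: True, u: True, q: False}
  {j: True, x: True, u: False, q: False}
  {j: True, u: True, x: False, q: False}
  {j: True, u: False, x: False, q: False}
  {x: True, q: True, u: True, j: False}
  {x: True, q: True, u: False, j: False}
  {q: True, u: True, x: False, j: False}
  {q: True, x: False, u: False, j: False}
  {j: True, q: True, x: True, u: True}
  {j: True, q: True, x: True, u: False}
  {j: True, q: True, u: True, x: False}


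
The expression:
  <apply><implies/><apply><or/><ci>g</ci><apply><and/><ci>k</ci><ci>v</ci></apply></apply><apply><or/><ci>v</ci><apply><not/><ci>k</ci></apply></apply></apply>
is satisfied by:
  {v: True, g: False, k: False}
  {g: False, k: False, v: False}
  {v: True, k: True, g: False}
  {k: True, g: False, v: False}
  {v: True, g: True, k: False}
  {g: True, v: False, k: False}
  {v: True, k: True, g: True}


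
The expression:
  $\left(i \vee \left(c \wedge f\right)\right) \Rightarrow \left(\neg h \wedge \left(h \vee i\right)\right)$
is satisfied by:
  {h: False, f: False, i: False, c: False}
  {c: True, h: False, f: False, i: False}
  {f: True, c: False, h: False, i: False}
  {h: True, c: False, f: False, i: False}
  {c: True, h: True, f: False, i: False}
  {f: True, h: True, c: False, i: False}
  {i: True, c: False, h: False, f: False}
  {i: True, c: True, h: False, f: False}
  {i: True, f: True, c: False, h: False}
  {i: True, c: True, f: True, h: False}


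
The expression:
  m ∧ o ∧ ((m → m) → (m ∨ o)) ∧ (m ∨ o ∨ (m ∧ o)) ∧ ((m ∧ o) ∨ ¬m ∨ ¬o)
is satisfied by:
  {m: True, o: True}


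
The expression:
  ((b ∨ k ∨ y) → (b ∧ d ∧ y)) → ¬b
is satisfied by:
  {d: False, y: False, b: False}
  {b: True, d: False, y: False}
  {y: True, d: False, b: False}
  {b: True, y: True, d: False}
  {d: True, b: False, y: False}
  {b: True, d: True, y: False}
  {y: True, d: True, b: False}


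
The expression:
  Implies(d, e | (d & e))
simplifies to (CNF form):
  e | ~d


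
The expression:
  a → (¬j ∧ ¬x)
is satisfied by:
  {x: False, a: False, j: False}
  {j: True, x: False, a: False}
  {x: True, j: False, a: False}
  {j: True, x: True, a: False}
  {a: True, j: False, x: False}


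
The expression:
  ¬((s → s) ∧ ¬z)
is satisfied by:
  {z: True}


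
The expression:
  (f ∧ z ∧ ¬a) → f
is always true.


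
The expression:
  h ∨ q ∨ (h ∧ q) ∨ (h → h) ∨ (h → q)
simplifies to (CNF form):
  True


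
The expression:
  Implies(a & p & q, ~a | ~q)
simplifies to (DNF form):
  ~a | ~p | ~q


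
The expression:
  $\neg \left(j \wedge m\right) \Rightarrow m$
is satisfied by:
  {m: True}


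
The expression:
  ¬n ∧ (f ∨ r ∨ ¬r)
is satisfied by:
  {n: False}


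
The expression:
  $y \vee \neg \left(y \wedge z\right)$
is always true.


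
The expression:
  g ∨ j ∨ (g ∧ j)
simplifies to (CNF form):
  g ∨ j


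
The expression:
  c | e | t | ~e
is always true.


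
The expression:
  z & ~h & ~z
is never true.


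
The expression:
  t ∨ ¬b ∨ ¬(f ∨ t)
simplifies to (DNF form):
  t ∨ ¬b ∨ ¬f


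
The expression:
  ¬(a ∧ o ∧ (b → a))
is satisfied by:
  {o: False, a: False}
  {a: True, o: False}
  {o: True, a: False}


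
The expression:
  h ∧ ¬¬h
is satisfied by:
  {h: True}


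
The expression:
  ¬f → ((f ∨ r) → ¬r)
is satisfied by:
  {f: True, r: False}
  {r: False, f: False}
  {r: True, f: True}


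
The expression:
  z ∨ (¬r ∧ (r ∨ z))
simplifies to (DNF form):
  z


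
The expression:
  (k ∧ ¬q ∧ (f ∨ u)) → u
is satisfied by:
  {q: True, u: True, k: False, f: False}
  {q: True, k: False, u: False, f: False}
  {u: True, q: False, k: False, f: False}
  {q: False, k: False, u: False, f: False}
  {f: True, q: True, u: True, k: False}
  {f: True, q: True, k: False, u: False}
  {f: True, u: True, q: False, k: False}
  {f: True, q: False, k: False, u: False}
  {q: True, k: True, u: True, f: False}
  {q: True, k: True, f: False, u: False}
  {k: True, u: True, f: False, q: False}
  {k: True, f: False, u: False, q: False}
  {q: True, k: True, f: True, u: True}
  {q: True, k: True, f: True, u: False}
  {k: True, f: True, u: True, q: False}


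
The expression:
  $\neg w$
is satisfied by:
  {w: False}


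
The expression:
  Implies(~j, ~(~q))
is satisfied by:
  {q: True, j: True}
  {q: True, j: False}
  {j: True, q: False}


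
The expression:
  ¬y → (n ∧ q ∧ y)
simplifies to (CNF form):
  y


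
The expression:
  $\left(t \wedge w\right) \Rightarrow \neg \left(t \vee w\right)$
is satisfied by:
  {w: False, t: False}
  {t: True, w: False}
  {w: True, t: False}


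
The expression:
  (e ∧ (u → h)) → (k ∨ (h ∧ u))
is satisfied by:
  {k: True, u: True, e: False}
  {k: True, e: False, u: False}
  {u: True, e: False, k: False}
  {u: False, e: False, k: False}
  {k: True, u: True, e: True}
  {k: True, e: True, u: False}
  {u: True, e: True, k: False}


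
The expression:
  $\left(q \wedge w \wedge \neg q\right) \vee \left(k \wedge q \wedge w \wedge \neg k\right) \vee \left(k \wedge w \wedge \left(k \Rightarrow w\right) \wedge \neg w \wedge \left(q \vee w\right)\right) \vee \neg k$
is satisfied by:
  {k: False}
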